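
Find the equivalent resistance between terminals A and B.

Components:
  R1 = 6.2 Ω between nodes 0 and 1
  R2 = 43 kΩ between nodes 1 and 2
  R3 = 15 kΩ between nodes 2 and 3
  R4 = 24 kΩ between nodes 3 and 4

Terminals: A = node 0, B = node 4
Reduce the network between node 0 (A) and node 4 (B) by series/parallel combination:
  Rs1 = R1 + R2 (series, joined only at node 1) = 6.2 + 43000 = 43010 Ω
  Rs2 = R3 + Rs1 (series, joined only at node 2) = 15000 + 43010 = 58010 Ω
  Rs3 = R4 + Rs2 (series, joined only at node 3) = 24000 + 58010 = 82010 Ω
R_eq = 82.01 kΩ

Final answer: 82.01 kΩ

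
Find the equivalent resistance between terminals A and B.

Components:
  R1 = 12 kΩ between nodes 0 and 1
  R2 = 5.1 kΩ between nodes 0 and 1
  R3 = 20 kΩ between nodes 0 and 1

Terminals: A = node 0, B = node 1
Reduce the network between node 0 (A) and node 1 (B) by series/parallel combination:
  Rp1 = R1 ‖ R2 ‖ R3 (parallel, all between nodes 0 and 1) = 1/(1/12000 + 1/5100 + 1/20000) = 3036 Ω
R_eq = 3.036 kΩ

Final answer: 3.036 kΩ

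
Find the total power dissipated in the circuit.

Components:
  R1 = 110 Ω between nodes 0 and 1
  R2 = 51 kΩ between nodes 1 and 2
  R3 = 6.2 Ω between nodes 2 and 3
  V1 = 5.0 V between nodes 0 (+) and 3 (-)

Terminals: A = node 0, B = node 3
Nodal analysis, taking node 3 as the 0 V reference.
Source V1 fixes V_0 = 5 V.
KCL at each unknown node (sum of currents leaving = 0; resistances in Ω):
  Node 1: (V_1 - 5)/110 + (V_1 - V_2)/51000 = 0
  Node 2: (V_2 - V_1)/51000 + (V_2 - 0)/6.2 = 0
Collecting terms (coefficients in siemens):
  0.009111·V_1 - 0.00001961·V_2 = 0.04545
  0.1613·V_2 - 0.00001961·V_1 = 0
Determinant D = (0.009111)(0.1613) - (-0.00001961)(-0.00001961) = 0.00147
V_1 = [(0.04545)(0.1613) - (-0.00001961)(0)]/D = 4.989 V
V_2 = [(0.009111)(0) - (0.04545)(-0.00001961)]/D = 0.0006065 V
Power in each resistor, P = (ΔV)²/R:
  P_R1 = (5 - 4.989)²/110 = 0.000001052 W
  P_R2 = (4.989 - 0.0006065)²/51000 = 0.000488 W
  P_R3 = (0.0006065 - 0)²/6.2 = 0.00000005932 W
P_total = P_R1 + P_R2 + P_R3 = 0.0004891 W

Final answer: 0.0004891 W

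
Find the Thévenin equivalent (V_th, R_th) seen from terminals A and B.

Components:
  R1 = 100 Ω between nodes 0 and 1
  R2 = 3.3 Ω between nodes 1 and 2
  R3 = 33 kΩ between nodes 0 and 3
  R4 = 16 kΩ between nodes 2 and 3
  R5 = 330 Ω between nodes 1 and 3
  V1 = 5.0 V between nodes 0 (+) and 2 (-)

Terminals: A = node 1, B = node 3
Step 1 — V_th is the open-circuit voltage V_A - V_B (nothing connected across the terminals).
Nodal analysis, taking node 2 as the 0 V reference.
Source V1 fixes V_0 = 5 V.
KCL at each unknown node (sum of currents leaving = 0; resistances in Ω):
  Node 1: (V_1 - 5)/100 + (V_1 - 0)/3.3 + (V_1 - V_3)/330 = 0
  Node 3: (V_3 - 5)/33000 + (V_3 - 0)/16000 + (V_3 - V_1)/330 = 0
Collecting terms (coefficients in siemens):
  0.3161·V_1 - 0.00303·V_3 = 0.05
  0.003123·V_3 - 0.00303·V_1 = 0.0001515
Determinant D = (0.3161)(0.003123) - (-0.00303)(-0.00303) = 0.0009779
V_1 = [(0.05)(0.003123) - (-0.00303)(0.0001515)]/D = 0.1602 V
V_3 = [(0.3161)(0.0001515) - (0.05)(-0.00303)]/D = 0.2039 V
V_th = V_1 - V_3 = 0.1602 - 0.2039 = -0.04376 V
Step 2 — R_th: zero the source — replace V1 by a short circuit (node 2 merges into node 0) — and find the resistance seen between A (node 1) and B (node 3).
Reduce the network between node 1 (A) and node 3 (B) by series/parallel combination:
  Rp1 = R1 ‖ R2 (parallel, both between nodes 0 and 1) = 1/(1/100 + 1/3.3) = 3.195 Ω
  Rp2 = R3 ‖ R4 (parallel, both between nodes 0 and 3) = 1/(1/33000 + 1/16000) = 10780 Ω
  Rs1 = Rp1 + Rp2 (series, joined only at node 0) = 3.195 + 10780 = 10780 Ω
  Rp3 = R5 ‖ Rs1 (parallel, both between nodes 1 and 3) = 1/(1/330 + 1/10780) = 320.2 Ω
R_th = 320.2 Ω

Final answer: V_th = -0.04376 V, R_th = 320.2 Ω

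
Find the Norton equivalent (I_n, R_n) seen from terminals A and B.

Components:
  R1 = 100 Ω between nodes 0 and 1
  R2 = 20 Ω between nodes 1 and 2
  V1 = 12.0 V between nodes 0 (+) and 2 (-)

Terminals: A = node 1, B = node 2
Find the Thévenin equivalent first; then I_n = V_th/R_th and R_n = R_th.
Step 1 — V_th is the open-circuit voltage V_A - V_B (nothing connected across the terminals).
Nodal analysis, taking node 2 as the 0 V reference.
Source V1 fixes V_0 = 12 V.
KCL at each unknown node (sum of currents leaving = 0; resistances in Ω):
  Node 1: (V_1 - 12)/100 + (V_1 - 0)/20 = 0
Collecting terms: 0.06 × V_1 = 0.12  =>  V_1 = 2 V
V_th = V_1 - V_2 = 2 - 0 = 2 V
Step 2 — R_th: zero the source — replace V1 by a short circuit (node 2 merges into node 0) — and find the resistance seen between A (node 1) and B (node 0).
Reduce the network between node 1 (A) and node 0 (B) by series/parallel combination:
  Rp1 = R1 ‖ R2 (parallel, both between nodes 0 and 1) = 1/(1/100 + 1/20) = 16.67 Ω
R_th = 16.67 Ω
I_n = V_th/R_th = 2/16.67 = 0.12 A, and R_n = R_th = 16.67 Ω

Final answer: I_n = 0.12 A, R_n = 16.67 Ω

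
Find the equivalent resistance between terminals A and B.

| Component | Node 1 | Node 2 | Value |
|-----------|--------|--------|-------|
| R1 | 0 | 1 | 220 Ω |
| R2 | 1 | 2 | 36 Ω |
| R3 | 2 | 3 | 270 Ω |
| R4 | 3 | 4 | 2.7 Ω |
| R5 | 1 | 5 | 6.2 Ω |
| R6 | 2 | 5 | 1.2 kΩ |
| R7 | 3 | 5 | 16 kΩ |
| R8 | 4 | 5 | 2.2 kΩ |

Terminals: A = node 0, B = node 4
The network is not a plain series/parallel combination. Inject a 1 A test current into terminal A (node 0) and return it from terminal B (node 4); then R_eq = V_A / (1 A).
Nodal analysis, taking node 4 as the 0 V reference.
Current source I_test pushes 1 A into node 0 and draws it out of node 4.
KCL at each unknown node (sum of currents leaving = 0; resistances in Ω):
  Node 0: (V_0 - V_1)/220 - 1 = 0
  Node 1: (V_1 - V_0)/220 + (V_1 - V_2)/36 + (V_1 - V_5)/6.2 = 0
  Node 2: (V_2 - V_1)/36 + (V_2 - V_3)/270 + (V_2 - V_5)/1200 = 0
  Node 3: (V_3 - V_2)/270 + (V_3 - 0)/2.7 + (V_3 - V_5)/16000 = 0
  Node 5: (V_5 - V_1)/6.2 + (V_5 - V_2)/1200 + (V_5 - V_3)/16000 + (V_5 - 0)/2200 = 0
Collecting terms (coefficients in siemens):
  0.004545·V_0 - 0.004545·V_1 = 1
  0.1936·V_1 - 0.004545·V_0 - 0.02778·V_2 - 0.1613·V_5 = 0
  0.03231·V_2 - 0.02778·V_1 - 0.003704·V_3 - 0.0008333·V_5 = 0
  0.3741·V_3 - 0.003704·V_2 - 0.0000625·V_5 = 0
  0.1626·V_5 - 0.1613·V_1 - 0.0008333·V_2 - 0.0000625·V_3 = 0
Solving these 5 simultaneous equations (Gaussian elimination) gives:
  V_0 = 485.7 V, V_1 = 265.7 V, V_2 = 235.5 V, V_3 = 2.375 V
  V_5 = 264.7 V
R_eq = V_0 / 1 A = 485.7 Ω

Final answer: 485.7 Ω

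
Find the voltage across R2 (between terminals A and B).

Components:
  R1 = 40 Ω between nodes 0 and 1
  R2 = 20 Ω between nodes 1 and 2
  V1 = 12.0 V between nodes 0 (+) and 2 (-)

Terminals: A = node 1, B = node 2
R1 and R2 are in series across V1 (node 0 → node 1 → node 2), and the output A–B is taken across R2, so this is a voltage divider.
Series current: I = V1/(R1 + R2) = 12/(40 + 20) = 12/60 = 0.2 A
V_R2 = I × R2 = V1 × R2/(R1 + R2) = 12 × 20/60 = 4 V

Final answer: 4 V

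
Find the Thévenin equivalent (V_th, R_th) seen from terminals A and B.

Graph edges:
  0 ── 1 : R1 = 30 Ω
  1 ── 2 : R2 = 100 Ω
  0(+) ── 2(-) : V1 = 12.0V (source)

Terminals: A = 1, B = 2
Step 1 — V_th is the open-circuit voltage V_A - V_B (nothing connected across the terminals).
Nodal analysis, taking node 2 as the 0 V reference.
Source V1 fixes V_0 = 12 V.
KCL at each unknown node (sum of currents leaving = 0; resistances in Ω):
  Node 1: (V_1 - 12)/30 + (V_1 - 0)/100 = 0
Collecting terms: 0.04333 × V_1 = 0.4  =>  V_1 = 9.231 V
V_th = V_1 - V_2 = 9.231 - 0 = 9.231 V
Step 2 — R_th: zero the source — replace V1 by a short circuit (node 2 merges into node 0) — and find the resistance seen between A (node 1) and B (node 0).
Reduce the network between node 1 (A) and node 0 (B) by series/parallel combination:
  Rp1 = R1 ‖ R2 (parallel, both between nodes 0 and 1) = 1/(1/30 + 1/100) = 23.08 Ω
R_th = 23.08 Ω

Final answer: V_th = 9.231 V, R_th = 23.08 Ω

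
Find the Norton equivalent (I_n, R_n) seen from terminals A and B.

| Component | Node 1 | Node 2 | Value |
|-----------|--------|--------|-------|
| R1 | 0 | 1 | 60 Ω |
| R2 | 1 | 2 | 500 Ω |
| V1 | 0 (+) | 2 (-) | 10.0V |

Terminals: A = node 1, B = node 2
Find the Thévenin equivalent first; then I_n = V_th/R_th and R_n = R_th.
Step 1 — V_th is the open-circuit voltage V_A - V_B (nothing connected across the terminals).
Nodal analysis, taking node 2 as the 0 V reference.
Source V1 fixes V_0 = 10 V.
KCL at each unknown node (sum of currents leaving = 0; resistances in Ω):
  Node 1: (V_1 - 10)/60 + (V_1 - 0)/500 = 0
Collecting terms: 0.01867 × V_1 = 0.1667  =>  V_1 = 8.929 V
V_th = V_1 - V_2 = 8.929 - 0 = 8.929 V
Step 2 — R_th: zero the source — replace V1 by a short circuit (node 2 merges into node 0) — and find the resistance seen between A (node 1) and B (node 0).
Reduce the network between node 1 (A) and node 0 (B) by series/parallel combination:
  Rp1 = R1 ‖ R2 (parallel, both between nodes 0 and 1) = 1/(1/60 + 1/500) = 53.57 Ω
R_th = 53.57 Ω
I_n = V_th/R_th = 8.929/53.57 = 0.1667 A, and R_n = R_th = 53.57 Ω

Final answer: I_n = 0.1667 A, R_n = 53.57 Ω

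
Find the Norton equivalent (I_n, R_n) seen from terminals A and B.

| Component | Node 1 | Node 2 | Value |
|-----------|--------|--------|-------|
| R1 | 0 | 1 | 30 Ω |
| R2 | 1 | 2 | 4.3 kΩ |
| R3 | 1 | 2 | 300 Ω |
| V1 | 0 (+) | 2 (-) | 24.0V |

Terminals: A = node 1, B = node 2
Find the Thévenin equivalent first; then I_n = V_th/R_th and R_n = R_th.
Step 1 — V_th is the open-circuit voltage V_A - V_B (nothing connected across the terminals).
Nodal analysis, taking node 2 as the 0 V reference.
Source V1 fixes V_0 = 24 V.
KCL at each unknown node (sum of currents leaving = 0; resistances in Ω):
  Node 1: (V_1 - 24)/30 + (V_1 - 0)/4300 + (V_1 - 0)/300 = 0
Collecting terms: 0.0369 × V_1 = 0.8  =>  V_1 = 21.68 V
V_th = V_1 - V_2 = 21.68 - 0 = 21.68 V
Step 2 — R_th: zero the source — replace V1 by a short circuit (node 2 merges into node 0) — and find the resistance seen between A (node 1) and B (node 0).
Reduce the network between node 1 (A) and node 0 (B) by series/parallel combination:
  Rp1 = R1 ‖ R2 ‖ R3 (parallel, all between nodes 0 and 1) = 1/(1/30 + 1/4300 + 1/300) = 27.1 Ω
R_th = 27.1 Ω
I_n = V_th/R_th = 21.68/27.1 = 0.8 A, and R_n = R_th = 27.1 Ω

Final answer: I_n = 0.8 A, R_n = 27.1 Ω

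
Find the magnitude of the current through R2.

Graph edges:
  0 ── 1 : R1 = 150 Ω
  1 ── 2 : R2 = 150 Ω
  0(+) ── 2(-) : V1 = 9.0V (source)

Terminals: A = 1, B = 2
Nodal analysis, taking node 2 as the 0 V reference.
Source V1 fixes V_0 = 9 V.
KCL at each unknown node (sum of currents leaving = 0; resistances in Ω):
  Node 1: (V_1 - 9)/150 + (V_1 - 0)/150 = 0
Collecting terms: 0.01333 × V_1 = 0.06  =>  V_1 = 4.5 V
I_R2 = (V_1 - V_2)/R2 = (4.5 - 0)/150 = 0.03 A
|I_R2| = 0.03 A

Final answer: |I_R2| = 0.03 A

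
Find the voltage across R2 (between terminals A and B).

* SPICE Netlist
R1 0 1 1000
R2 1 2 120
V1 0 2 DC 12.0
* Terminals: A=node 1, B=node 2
R1 and R2 are in series across V1 (node 0 → node 1 → node 2), and the output A–B is taken across R2, so this is a voltage divider.
Series current: I = V1/(R1 + R2) = 12/(1000 + 120) = 12/1120 = 0.01071 A
V_R2 = I × R2 = V1 × R2/(R1 + R2) = 12 × 120/1120 = 1.286 V

Final answer: 1.286 V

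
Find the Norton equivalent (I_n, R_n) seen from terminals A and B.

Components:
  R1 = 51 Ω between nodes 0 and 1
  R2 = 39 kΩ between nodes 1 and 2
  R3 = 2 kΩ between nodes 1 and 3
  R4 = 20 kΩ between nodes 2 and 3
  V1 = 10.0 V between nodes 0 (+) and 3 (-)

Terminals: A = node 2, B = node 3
Find the Thévenin equivalent first; then I_n = V_th/R_th and R_n = R_th.
Step 1 — V_th is the open-circuit voltage V_A - V_B (nothing connected across the terminals).
Nodal analysis, taking node 3 as the 0 V reference.
Source V1 fixes V_0 = 10 V.
KCL at each unknown node (sum of currents leaving = 0; resistances in Ω):
  Node 1: (V_1 - 10)/51 + (V_1 - V_2)/39000 + (V_1 - 0)/2000 = 0
  Node 2: (V_2 - V_1)/39000 + (V_2 - 0)/20000 = 0
Collecting terms (coefficients in siemens):
  0.02013·V_1 - 0.00002564·V_2 = 0.1961
  0.00007564·V_2 - 0.00002564·V_1 = 0
Determinant D = (0.02013)(0.00007564) - (-0.00002564)(-0.00002564) = 0.000001522
V_1 = [(0.1961)(0.00007564) - (-0.00002564)(0)]/D = 9.743 V
V_2 = [(0.02013)(0) - (0.1961)(-0.00002564)]/D = 3.303 V
V_th = V_2 - V_3 = 3.303 - 0 = 3.303 V
Step 2 — R_th: zero the source — replace V1 by a short circuit (node 3 merges into node 0) — and find the resistance seen between A (node 2) and B (node 0).
Reduce the network between node 2 (A) and node 0 (B) by series/parallel combination:
  Rp1 = R1 ‖ R3 (parallel, both between nodes 0 and 1) = 1/(1/51 + 1/2000) = 49.73 Ω
  Rs1 = R2 + Rp1 (series, joined only at node 1) = 39000 + 49.73 = 39050 Ω
  Rp2 = R4 ‖ Rs1 (parallel, both between nodes 0 and 2) = 1/(1/20000 + 1/39050) = 13230 Ω
R_th = 13.23 kΩ
I_n = V_th/R_th = 3.303/13230 = 0.0002497 A, and R_n = R_th = 13.23 kΩ

Final answer: I_n = 0.0002497 A, R_n = 13.23 kΩ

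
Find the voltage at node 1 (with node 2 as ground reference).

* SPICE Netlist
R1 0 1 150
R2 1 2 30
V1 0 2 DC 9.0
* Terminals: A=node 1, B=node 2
Nodal analysis, taking node 2 as the 0 V reference.
Source V1 fixes V_0 = 9 V.
KCL at each unknown node (sum of currents leaving = 0; resistances in Ω):
  Node 1: (V_1 - 9)/150 + (V_1 - 0)/30 = 0
Collecting terms: 0.04 × V_1 = 0.06  =>  V_1 = 1.5 V
The requested potential is V_1 = 1.5 V.

Final answer: V_1 = 1.5 V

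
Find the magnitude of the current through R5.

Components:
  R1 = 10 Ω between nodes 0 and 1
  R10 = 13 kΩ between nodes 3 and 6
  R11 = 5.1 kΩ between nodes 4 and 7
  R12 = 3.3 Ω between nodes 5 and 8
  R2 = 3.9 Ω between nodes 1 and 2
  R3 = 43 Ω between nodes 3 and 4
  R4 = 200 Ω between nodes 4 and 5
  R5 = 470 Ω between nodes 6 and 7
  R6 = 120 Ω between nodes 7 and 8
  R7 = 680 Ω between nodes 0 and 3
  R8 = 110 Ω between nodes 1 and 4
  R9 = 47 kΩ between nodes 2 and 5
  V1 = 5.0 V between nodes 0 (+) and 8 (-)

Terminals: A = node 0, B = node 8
Nodal analysis, taking node 8 as the 0 V reference.
Source V1 fixes V_0 = 5 V.
KCL at each unknown node (sum of currents leaving = 0; resistances in Ω):
  Node 1: (V_1 - 5)/10 + (V_1 - V_2)/3.9 + (V_1 - V_4)/110 = 0
  Node 2: (V_2 - V_1)/3.9 + (V_2 - V_5)/47000 = 0
  Node 3: (V_3 - V_4)/43 + (V_3 - 5)/680 + (V_3 - V_6)/13000 = 0
  Node 4: (V_4 - V_3)/43 + (V_4 - V_5)/200 + (V_4 - V_1)/110 + (V_4 - V_7)/5100 = 0
  Node 5: (V_5 - V_4)/200 + (V_5 - V_2)/47000 + (V_5 - 0)/3.3 = 0
  Node 6: (V_6 - V_7)/470 + (V_6 - V_3)/13000 = 0
  Node 7: (V_7 - V_6)/470 + (V_7 - 0)/120 + (V_7 - V_4)/5100 = 0
Collecting terms (coefficients in siemens):
  0.3655·V_1 - 0.2564·V_2 - 0.009091·V_4 = 0.5
  0.2564·V_2 - 0.2564·V_1 - 0.00002128·V_5 = 0
  0.0248·V_3 - 0.02326·V_4 - 0.00007692·V_6 = 0.007353
  0.03754·V_4 - 0.009091·V_1 - 0.02326·V_3 - 0.005·V_5 - 0.0001961·V_7 = 0
  0.3081·V_5 - 0.00002128·V_2 - 0.005·V_4 = 0
  0.002205·V_6 - 0.00007692·V_3 - 0.002128·V_7 = 0
  0.01066·V_7 - 0.0001961·V_4 - 0.002128·V_6 = 0
Solving these 7 simultaneous equations (Gaussian elimination) gives:
  V_1 = 4.854 V, V_2 = 4.854 V, V_3 = 3.355 V, V_4 = 3.261 V
  V_5 = 0.05327 V, V_6 = 0.2167 V, V_7 = 0.1033 V
I_R5 = (V_6 - V_7)/R5 = (0.2167 - 0.1033)/470 = 0.0002414 A
|I_R5| = 0.0002414 A

Final answer: |I_R5| = 0.0002414 A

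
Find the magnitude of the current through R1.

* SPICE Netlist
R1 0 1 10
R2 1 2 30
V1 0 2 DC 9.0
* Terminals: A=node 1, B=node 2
Nodal analysis, taking node 2 as the 0 V reference.
Source V1 fixes V_0 = 9 V.
KCL at each unknown node (sum of currents leaving = 0; resistances in Ω):
  Node 1: (V_1 - 9)/10 + (V_1 - 0)/30 = 0
Collecting terms: 0.1333 × V_1 = 0.9  =>  V_1 = 6.75 V
I_R1 = (V_0 - V_1)/R1 = (9 - 6.75)/10 = 0.225 A
|I_R1| = 0.225 A

Final answer: |I_R1| = 0.225 A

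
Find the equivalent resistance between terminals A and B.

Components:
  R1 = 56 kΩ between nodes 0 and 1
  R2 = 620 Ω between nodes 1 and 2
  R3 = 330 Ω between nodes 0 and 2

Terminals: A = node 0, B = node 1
Reduce the network between node 0 (A) and node 1 (B) by series/parallel combination:
  Rs1 = R3 + R2 (series, joined only at node 2) = 330 + 620 = 950 Ω
  Rp1 = R1 ‖ Rs1 (parallel, both between nodes 0 and 1) = 1/(1/56000 + 1/950) = 934.2 Ω
R_eq = 934.2 Ω

Final answer: 934.2 Ω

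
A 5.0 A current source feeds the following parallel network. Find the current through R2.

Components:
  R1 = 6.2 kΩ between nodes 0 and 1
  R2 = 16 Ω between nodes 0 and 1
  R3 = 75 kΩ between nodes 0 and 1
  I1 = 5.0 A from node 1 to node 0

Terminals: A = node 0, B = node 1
All resistors sit directly between nodes 0 and 1, so they are in parallel and share one voltage V; the full source current 5 A splits among them.
1/R_par = 1/6200 + 1/16 + 1/75000 = 0.06267 S  =>  R_par = 15.96 Ω
V = I × R_par = 5 × 15.96 = 79.78 V
I_R2 = V/R2 = 79.78/16 = 4.986 A

Final answer: 4.986 A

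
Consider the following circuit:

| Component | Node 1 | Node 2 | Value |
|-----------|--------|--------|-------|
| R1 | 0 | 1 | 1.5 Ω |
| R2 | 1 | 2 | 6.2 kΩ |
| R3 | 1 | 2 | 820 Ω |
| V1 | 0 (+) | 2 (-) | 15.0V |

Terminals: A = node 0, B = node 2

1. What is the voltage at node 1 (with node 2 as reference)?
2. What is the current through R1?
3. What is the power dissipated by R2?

Nodal analysis, taking node 2 as the 0 V reference.
Source V1 fixes V_0 = 15 V.
KCL at each unknown node (sum of currents leaving = 0; resistances in Ω):
  Node 1: (V_1 - 15)/1.5 + (V_1 - 0)/6200 + (V_1 - 0)/820 = 0
Collecting terms: 0.668 × V_1 = 10  =>  V_1 = 14.97 V
Part 1:
  Read off the nodal solution: V_1 = 14.97 V
Part 2:
  I_R1 = (V_0 - V_1)/R1 = (15 - 14.97)/1.5 = 0.02067 A
  Magnitude: I_R1 = 0.02067 A
Part 3:
  I_R2 = (V_1 - V_2)/R2 = (14.97 - 0)/6200 = 0.002414 A
  P_R2 = I_R2² × R2 = (0.002414)² × 6200 = 0.03614 W

Final answers:
1. V_1 = 14.97 V
2. I_R1 = 0.02067 A
3. P_R2 = 0.03614 W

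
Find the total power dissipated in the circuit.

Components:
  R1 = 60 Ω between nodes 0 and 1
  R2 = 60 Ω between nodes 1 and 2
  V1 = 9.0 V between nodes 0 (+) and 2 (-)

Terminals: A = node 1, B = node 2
Nodal analysis, taking node 2 as the 0 V reference.
Source V1 fixes V_0 = 9 V.
KCL at each unknown node (sum of currents leaving = 0; resistances in Ω):
  Node 1: (V_1 - 9)/60 + (V_1 - 0)/60 = 0
Collecting terms: 0.03333 × V_1 = 0.15  =>  V_1 = 4.5 V
Power in each resistor, P = (ΔV)²/R:
  P_R1 = (9 - 4.5)²/60 = 0.3375 W
  P_R2 = (4.5 - 0)²/60 = 0.3375 W
P_total = P_R1 + P_R2 = 0.675 W

Final answer: 0.675 W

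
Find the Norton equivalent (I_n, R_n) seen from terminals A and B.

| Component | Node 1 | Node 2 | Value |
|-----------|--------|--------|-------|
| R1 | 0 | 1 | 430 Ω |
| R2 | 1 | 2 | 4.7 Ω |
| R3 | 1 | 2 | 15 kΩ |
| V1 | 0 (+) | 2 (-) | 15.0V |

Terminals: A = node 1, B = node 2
Find the Thévenin equivalent first; then I_n = V_th/R_th and R_n = R_th.
Step 1 — V_th is the open-circuit voltage V_A - V_B (nothing connected across the terminals).
Nodal analysis, taking node 2 as the 0 V reference.
Source V1 fixes V_0 = 15 V.
KCL at each unknown node (sum of currents leaving = 0; resistances in Ω):
  Node 1: (V_1 - 15)/430 + (V_1 - 0)/4.7 + (V_1 - 0)/15000 = 0
Collecting terms: 0.2152 × V_1 = 0.03488  =>  V_1 = 0.1621 V
V_th = V_1 - V_2 = 0.1621 - 0 = 0.1621 V
Step 2 — R_th: zero the source — replace V1 by a short circuit (node 2 merges into node 0) — and find the resistance seen between A (node 1) and B (node 0).
Reduce the network between node 1 (A) and node 0 (B) by series/parallel combination:
  Rp1 = R1 ‖ R2 ‖ R3 (parallel, all between nodes 0 and 1) = 1/(1/430 + 1/4.7 + 1/15000) = 4.648 Ω
R_th = 4.648 Ω
I_n = V_th/R_th = 0.1621/4.648 = 0.03488 A, and R_n = R_th = 4.648 Ω

Final answer: I_n = 0.03488 A, R_n = 4.648 Ω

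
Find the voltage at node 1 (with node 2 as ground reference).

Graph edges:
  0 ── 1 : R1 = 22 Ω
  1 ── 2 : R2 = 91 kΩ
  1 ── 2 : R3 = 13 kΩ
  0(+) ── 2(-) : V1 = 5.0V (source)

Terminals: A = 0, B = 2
Nodal analysis, taking node 2 as the 0 V reference.
Source V1 fixes V_0 = 5 V.
KCL at each unknown node (sum of currents leaving = 0; resistances in Ω):
  Node 1: (V_1 - 5)/22 + (V_1 - 0)/91000 + (V_1 - 0)/13000 = 0
Collecting terms: 0.04554 × V_1 = 0.2273  =>  V_1 = 4.99 V
The requested potential is V_1 = 4.99 V.

Final answer: V_1 = 4.99 V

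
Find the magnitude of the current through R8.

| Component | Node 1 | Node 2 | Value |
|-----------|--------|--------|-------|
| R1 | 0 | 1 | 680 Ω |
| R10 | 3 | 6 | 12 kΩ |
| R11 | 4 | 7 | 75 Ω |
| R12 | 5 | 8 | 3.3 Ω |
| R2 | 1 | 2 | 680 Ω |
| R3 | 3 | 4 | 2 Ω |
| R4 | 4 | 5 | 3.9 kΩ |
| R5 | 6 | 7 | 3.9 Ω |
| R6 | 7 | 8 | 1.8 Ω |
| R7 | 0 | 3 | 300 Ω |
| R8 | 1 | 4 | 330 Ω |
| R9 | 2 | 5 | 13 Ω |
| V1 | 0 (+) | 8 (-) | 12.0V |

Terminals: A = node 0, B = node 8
Nodal analysis, taking node 8 as the 0 V reference.
Source V1 fixes V_0 = 12 V.
KCL at each unknown node (sum of currents leaving = 0; resistances in Ω):
  Node 1: (V_1 - 12)/680 + (V_1 - V_2)/680 + (V_1 - V_4)/330 = 0
  Node 2: (V_2 - V_1)/680 + (V_2 - V_5)/13 = 0
  Node 3: (V_3 - V_4)/2 + (V_3 - 12)/300 + (V_3 - V_6)/12000 = 0
  Node 4: (V_4 - V_3)/2 + (V_4 - V_5)/3900 + (V_4 - V_1)/330 + (V_4 - V_7)/75 = 0
  Node 5: (V_5 - V_4)/3900 + (V_5 - V_2)/13 + (V_5 - 0)/3.3 = 0
  Node 6: (V_6 - V_7)/3.9 + (V_6 - V_3)/12000 = 0
  Node 7: (V_7 - V_6)/3.9 + (V_7 - 0)/1.8 + (V_7 - V_4)/75 = 0
Collecting terms (coefficients in siemens):
  0.005971·V_1 - 0.001471·V_2 - 0.00303·V_4 = 0.01765
  0.07839·V_2 - 0.001471·V_1 - 0.07692·V_5 = 0
  0.5034·V_3 - 0.5·V_4 - 0.00008333·V_6 = 0.04
  0.5166·V_4 - 0.00303·V_1 - 0.5·V_3 - 0.0002564·V_5 - 0.01333·V_7 = 0
  0.3802·V_5 - 0.07692·V_2 - 0.0002564·V_4 = 0
  0.2565·V_6 - 0.00008333·V_3 - 0.2564·V_7 = 0
  0.8253·V_7 - 0.01333·V_4 - 0.2564·V_6 = 0
Solving these 7 simultaneous equations (Gaussian elimination) gives:
  V_1 = 4.344 V, V_2 = 0.1039 V, V_3 = 2.747 V, V_4 = 2.686 V
  V_5 = 0.02283 V, V_6 = 0.06421 V, V_7 = 0.06333 V
I_R8 = (V_1 - V_4)/R8 = (4.344 - 2.686)/330 = 0.005025 A
|I_R8| = 0.005025 A

Final answer: |I_R8| = 0.005025 A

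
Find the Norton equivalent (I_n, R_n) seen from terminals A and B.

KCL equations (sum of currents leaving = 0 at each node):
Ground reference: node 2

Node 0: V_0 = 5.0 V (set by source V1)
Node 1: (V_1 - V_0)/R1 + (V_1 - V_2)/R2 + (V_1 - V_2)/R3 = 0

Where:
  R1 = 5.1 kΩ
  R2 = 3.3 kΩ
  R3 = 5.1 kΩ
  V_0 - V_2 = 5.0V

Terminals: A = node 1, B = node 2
Find the Thévenin equivalent first; then I_n = V_th/R_th and R_n = R_th.
Step 1 — V_th is the open-circuit voltage V_A - V_B (nothing connected across the terminals).
Nodal analysis, taking node 2 as the 0 V reference.
Source V1 fixes V_0 = 5 V.
KCL at each unknown node (sum of currents leaving = 0; resistances in Ω):
  Node 1: (V_1 - 5)/5100 + (V_1 - 0)/3300 + (V_1 - 0)/5100 = 0
Collecting terms: 0.0006952 × V_1 = 0.0009804  =>  V_1 = 1.41 V
V_th = V_1 - V_2 = 1.41 - 0 = 1.41 V
Step 2 — R_th: zero the source — replace V1 by a short circuit (node 2 merges into node 0) — and find the resistance seen between A (node 1) and B (node 0).
Reduce the network between node 1 (A) and node 0 (B) by series/parallel combination:
  Rp1 = R1 ‖ R2 ‖ R3 (parallel, all between nodes 0 and 1) = 1/(1/5100 + 1/3300 + 1/5100) = 1438 Ω
R_th = 1.438 kΩ
I_n = V_th/R_th = 1.41/1438 = 0.0009804 A, and R_n = R_th = 1.438 kΩ

Final answer: I_n = 0.0009804 A, R_n = 1.438 kΩ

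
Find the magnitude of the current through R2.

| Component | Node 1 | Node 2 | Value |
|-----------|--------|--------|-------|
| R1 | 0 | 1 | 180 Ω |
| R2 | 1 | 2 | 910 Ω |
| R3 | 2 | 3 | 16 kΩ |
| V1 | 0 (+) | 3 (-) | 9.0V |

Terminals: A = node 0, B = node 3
Nodal analysis, taking node 3 as the 0 V reference.
Source V1 fixes V_0 = 9 V.
KCL at each unknown node (sum of currents leaving = 0; resistances in Ω):
  Node 1: (V_1 - 9)/180 + (V_1 - V_2)/910 = 0
  Node 2: (V_2 - V_1)/910 + (V_2 - 0)/16000 = 0
Collecting terms (coefficients in siemens):
  0.006654·V_1 - 0.001099·V_2 = 0.05
  0.001161·V_2 - 0.001099·V_1 = 0
Determinant D = (0.006654)(0.001161) - (-0.001099)(-0.001099) = 0.000006521
V_1 = [(0.05)(0.001161) - (-0.001099)(0)]/D = 8.905 V
V_2 = [(0.006654)(0) - (0.05)(-0.001099)]/D = 8.426 V
I_R2 = (V_1 - V_2)/R2 = (8.905 - 8.426)/910 = 0.0005266 A
|I_R2| = 0.0005266 A

Final answer: |I_R2| = 0.0005266 A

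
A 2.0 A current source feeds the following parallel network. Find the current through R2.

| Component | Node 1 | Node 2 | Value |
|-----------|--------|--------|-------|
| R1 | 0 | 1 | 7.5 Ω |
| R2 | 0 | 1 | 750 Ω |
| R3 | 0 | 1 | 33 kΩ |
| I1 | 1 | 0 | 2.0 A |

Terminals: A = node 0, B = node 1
All resistors sit directly between nodes 0 and 1, so they are in parallel and share one voltage V; the full source current 2 A splits among them.
1/R_par = 1/7.5 + 1/750 + 1/33000 = 0.1347 S  =>  R_par = 7.424 Ω
V = I × R_par = 2 × 7.424 = 14.85 V
I_R2 = V/R2 = 14.85/750 = 0.0198 A

Final answer: 0.0198 A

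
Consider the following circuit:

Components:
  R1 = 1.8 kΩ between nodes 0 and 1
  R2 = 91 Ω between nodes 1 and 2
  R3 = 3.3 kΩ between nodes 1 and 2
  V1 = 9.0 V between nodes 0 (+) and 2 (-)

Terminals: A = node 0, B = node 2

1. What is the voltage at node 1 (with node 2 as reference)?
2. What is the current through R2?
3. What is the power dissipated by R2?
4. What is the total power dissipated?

Nodal analysis, taking node 2 as the 0 V reference.
Source V1 fixes V_0 = 9 V.
KCL at each unknown node (sum of currents leaving = 0; resistances in Ω):
  Node 1: (V_1 - 9)/1800 + (V_1 - 0)/91 + (V_1 - 0)/3300 = 0
Collecting terms: 0.01185 × V_1 = 0.005  =>  V_1 = 0.422 V
Part 1:
  Read off the nodal solution: V_1 = 0.422 V
Part 2:
  I_R2 = (V_1 - V_2)/R2 = (0.422 - 0)/91 = 0.004638 A
  Magnitude: I_R2 = 0.004638 A
Part 3:
  I_R2 = (V_1 - V_2)/R2 = (0.422 - 0)/91 = 0.004638 A
  P_R2 = I_R2² × R2 = (0.004638)² × 91 = 0.001957 W
Part 4:
  Power in each resistor, P = (ΔV)²/R:
    P_R1 = (9 - 0.422)²/1800 = 0.04088 W
    P_R2 = (0.422 - 0)²/91 = 0.001957 W
    P_R3 = (0.422 - 0)²/3300 = 0.00005397 W
  P_total = P_R1 + P_R2 + P_R3 = 0.04289 W

Final answers:
1. V_1 = 0.422 V
2. I_R2 = 0.004638 A
3. P_R2 = 0.001957 W
4. P_total = 0.04289 W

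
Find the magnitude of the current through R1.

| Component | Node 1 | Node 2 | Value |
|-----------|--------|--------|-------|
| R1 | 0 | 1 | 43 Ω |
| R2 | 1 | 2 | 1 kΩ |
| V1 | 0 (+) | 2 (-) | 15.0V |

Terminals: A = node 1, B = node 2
Nodal analysis, taking node 2 as the 0 V reference.
Source V1 fixes V_0 = 15 V.
KCL at each unknown node (sum of currents leaving = 0; resistances in Ω):
  Node 1: (V_1 - 15)/43 + (V_1 - 0)/1000 = 0
Collecting terms: 0.02426 × V_1 = 0.3488  =>  V_1 = 14.38 V
I_R1 = (V_0 - V_1)/R1 = (15 - 14.38)/43 = 0.01438 A
|I_R1| = 0.01438 A

Final answer: |I_R1| = 0.01438 A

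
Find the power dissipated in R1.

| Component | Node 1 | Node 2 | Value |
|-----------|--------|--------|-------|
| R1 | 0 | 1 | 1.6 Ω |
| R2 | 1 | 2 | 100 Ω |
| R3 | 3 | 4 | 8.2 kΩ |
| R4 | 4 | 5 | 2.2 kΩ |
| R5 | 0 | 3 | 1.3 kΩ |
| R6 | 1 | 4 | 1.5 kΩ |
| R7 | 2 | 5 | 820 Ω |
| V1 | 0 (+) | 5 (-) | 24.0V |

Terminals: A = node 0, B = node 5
Nodal analysis, taking node 5 as the 0 V reference.
Source V1 fixes V_0 = 24 V.
KCL at each unknown node (sum of currents leaving = 0; resistances in Ω):
  Node 1: (V_1 - 24)/1.6 + (V_1 - V_2)/100 + (V_1 - V_4)/1500 = 0
  Node 2: (V_2 - V_1)/100 + (V_2 - 0)/820 = 0
  Node 3: (V_3 - V_4)/8200 + (V_3 - 24)/1300 = 0
  Node 4: (V_4 - V_3)/8200 + (V_4 - 0)/2200 + (V_4 - V_1)/1500 = 0
Collecting terms (coefficients in siemens):
  0.6357·V_1 - 0.01·V_2 - 0.0006667·V_4 = 15
  0.01122·V_2 - 0.01·V_1 = 0
  0.0008912·V_3 - 0.000122·V_4 = 0.01846
  0.001243·V_4 - 0.0006667·V_1 - 0.000122·V_3 = 0
Solving these 4 simultaneous equations (Gaussian elimination) gives:
  V_1 = 23.95 V, V_2 = 21.35 V, V_3 = 22.78 V, V_4 = 15.08 V
I_R1 = (V_0 - V_1)/R1 = (24 - 23.95)/1.6 = 0.03195 A
P_R1 = I_R1² × R1 = (0.03195)² × 1.6 = 0.001633 W

Final answer: 0.001633 W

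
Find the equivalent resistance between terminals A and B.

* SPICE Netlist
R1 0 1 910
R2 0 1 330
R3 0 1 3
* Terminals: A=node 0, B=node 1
Reduce the network between node 0 (A) and node 1 (B) by series/parallel combination:
  Rp1 = R1 ‖ R2 ‖ R3 (parallel, all between nodes 0 and 1) = 1/(1/910 + 1/330 + 1/3) = 2.963 Ω
R_eq = 2.963 Ω

Final answer: 2.963 Ω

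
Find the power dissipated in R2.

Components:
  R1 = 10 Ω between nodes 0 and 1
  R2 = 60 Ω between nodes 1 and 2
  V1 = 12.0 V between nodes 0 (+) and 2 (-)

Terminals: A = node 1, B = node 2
Nodal analysis, taking node 2 as the 0 V reference.
Source V1 fixes V_0 = 12 V.
KCL at each unknown node (sum of currents leaving = 0; resistances in Ω):
  Node 1: (V_1 - 12)/10 + (V_1 - 0)/60 = 0
Collecting terms: 0.1167 × V_1 = 1.2  =>  V_1 = 10.29 V
I_R2 = (V_1 - V_2)/R2 = (10.29 - 0)/60 = 0.1714 A
P_R2 = I_R2² × R2 = (0.1714)² × 60 = 1.763 W

Final answer: 1.763 W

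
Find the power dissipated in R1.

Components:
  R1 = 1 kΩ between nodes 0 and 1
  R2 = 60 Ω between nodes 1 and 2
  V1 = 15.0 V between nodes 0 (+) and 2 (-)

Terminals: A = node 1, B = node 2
Nodal analysis, taking node 2 as the 0 V reference.
Source V1 fixes V_0 = 15 V.
KCL at each unknown node (sum of currents leaving = 0; resistances in Ω):
  Node 1: (V_1 - 15)/1000 + (V_1 - 0)/60 = 0
Collecting terms: 0.01767 × V_1 = 0.015  =>  V_1 = 0.8491 V
I_R1 = (V_0 - V_1)/R1 = (15 - 0.8491)/1000 = 0.01415 A
P_R1 = I_R1² × R1 = (0.01415)² × 1000 = 0.2002 W

Final answer: 0.2002 W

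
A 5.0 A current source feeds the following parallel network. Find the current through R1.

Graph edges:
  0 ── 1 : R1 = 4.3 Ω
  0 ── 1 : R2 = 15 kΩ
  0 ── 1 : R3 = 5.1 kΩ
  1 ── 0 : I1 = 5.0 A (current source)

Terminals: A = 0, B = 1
All resistors sit directly between nodes 0 and 1, so they are in parallel and share one voltage V; the full source current 5 A splits among them.
1/R_par = 1/4.3 + 1/15000 + 1/5100 = 0.2328 S  =>  R_par = 4.295 Ω
V = I × R_par = 5 × 4.295 = 21.48 V
I_R1 = V/R1 = 21.48/4.3 = 4.994 A

Final answer: 4.994 A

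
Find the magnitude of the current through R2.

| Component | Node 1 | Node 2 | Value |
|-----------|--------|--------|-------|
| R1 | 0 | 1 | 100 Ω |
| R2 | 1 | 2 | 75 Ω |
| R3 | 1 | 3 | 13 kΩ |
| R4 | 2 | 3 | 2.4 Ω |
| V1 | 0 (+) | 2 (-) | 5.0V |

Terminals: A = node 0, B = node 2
Nodal analysis, taking node 2 as the 0 V reference.
Source V1 fixes V_0 = 5 V.
KCL at each unknown node (sum of currents leaving = 0; resistances in Ω):
  Node 1: (V_1 - 5)/100 + (V_1 - 0)/75 + (V_1 - V_3)/13000 = 0
  Node 3: (V_3 - V_1)/13000 + (V_3 - 0)/2.4 = 0
Collecting terms (coefficients in siemens):
  0.02341·V_1 - 0.00007692·V_3 = 0.05
  0.4167·V_3 - 0.00007692·V_1 = 0
Determinant D = (0.02341)(0.4167) - (-0.00007692)(-0.00007692) = 0.009756
V_1 = [(0.05)(0.4167) - (-0.00007692)(0)]/D = 2.136 V
V_3 = [(0.02341)(0) - (0.05)(-0.00007692)]/D = 0.0003942 V
I_R2 = (V_1 - V_2)/R2 = (2.136 - 0)/75 = 0.02848 A
|I_R2| = 0.02848 A

Final answer: |I_R2| = 0.02848 A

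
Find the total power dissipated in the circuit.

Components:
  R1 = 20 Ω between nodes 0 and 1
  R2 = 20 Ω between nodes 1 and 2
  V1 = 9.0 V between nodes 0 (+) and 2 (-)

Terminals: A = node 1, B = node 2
Nodal analysis, taking node 2 as the 0 V reference.
Source V1 fixes V_0 = 9 V.
KCL at each unknown node (sum of currents leaving = 0; resistances in Ω):
  Node 1: (V_1 - 9)/20 + (V_1 - 0)/20 = 0
Collecting terms: 0.1 × V_1 = 0.45  =>  V_1 = 4.5 V
Power in each resistor, P = (ΔV)²/R:
  P_R1 = (9 - 4.5)²/20 = 1.012 W
  P_R2 = (4.5 - 0)²/20 = 1.012 W
P_total = P_R1 + P_R2 = 2.025 W

Final answer: 2.025 W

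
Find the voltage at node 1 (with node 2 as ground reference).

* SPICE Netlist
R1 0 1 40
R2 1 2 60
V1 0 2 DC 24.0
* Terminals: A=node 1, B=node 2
Nodal analysis, taking node 2 as the 0 V reference.
Source V1 fixes V_0 = 24 V.
KCL at each unknown node (sum of currents leaving = 0; resistances in Ω):
  Node 1: (V_1 - 24)/40 + (V_1 - 0)/60 = 0
Collecting terms: 0.04167 × V_1 = 0.6  =>  V_1 = 14.4 V
The requested potential is V_1 = 14.4 V.

Final answer: V_1 = 14.4 V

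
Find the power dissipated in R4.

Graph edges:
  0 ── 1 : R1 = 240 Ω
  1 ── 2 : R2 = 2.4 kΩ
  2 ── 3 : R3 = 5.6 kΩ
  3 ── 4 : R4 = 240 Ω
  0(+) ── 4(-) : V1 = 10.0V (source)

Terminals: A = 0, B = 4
Nodal analysis, taking node 4 as the 0 V reference.
Source V1 fixes V_0 = 10 V.
KCL at each unknown node (sum of currents leaving = 0; resistances in Ω):
  Node 1: (V_1 - 10)/240 + (V_1 - V_2)/2400 = 0
  Node 2: (V_2 - V_1)/2400 + (V_2 - V_3)/5600 = 0
  Node 3: (V_3 - V_2)/5600 + (V_3 - 0)/240 = 0
Collecting terms (coefficients in siemens):
  0.004583·V_1 - 0.0004167·V_2 = 0.04167
  0.0005952·V_2 - 0.0004167·V_1 - 0.0001786·V_3 = 0
  0.004345·V_3 - 0.0001786·V_2 = 0
Solving these 3 simultaneous equations (Gaussian elimination) gives:
  V_1 = 9.717 V, V_2 = 6.887 V, V_3 = 0.283 V
I_R4 = (V_3 - V_4)/R4 = (0.283 - 0)/240 = 0.001179 A
P_R4 = I_R4² × R4 = (0.001179)² × 240 = 0.0003337 W

Final answer: 0.0003337 W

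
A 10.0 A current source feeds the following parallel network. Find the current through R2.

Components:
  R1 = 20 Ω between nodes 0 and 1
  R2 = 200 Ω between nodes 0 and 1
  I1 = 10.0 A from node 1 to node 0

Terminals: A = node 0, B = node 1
All resistors sit directly between nodes 0 and 1, so they are in parallel and share one voltage V; the full source current 10 A splits among them.
1/R_par = 1/20 + 1/200 = 0.055 S  =>  R_par = 18.18 Ω
V = I × R_par = 10 × 18.18 = 181.8 V
I_R2 = V/R2 = 181.8/200 = 0.9091 A

Final answer: 0.9091 A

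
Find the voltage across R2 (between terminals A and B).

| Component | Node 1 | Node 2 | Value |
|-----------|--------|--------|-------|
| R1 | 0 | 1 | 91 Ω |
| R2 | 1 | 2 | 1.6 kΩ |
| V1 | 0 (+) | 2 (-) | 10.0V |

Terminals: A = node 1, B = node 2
R1 and R2 are in series across V1 (node 0 → node 1 → node 2), and the output A–B is taken across R2, so this is a voltage divider.
Series current: I = V1/(R1 + R2) = 10/(91 + 1600) = 10/1691 = 0.005914 A
V_R2 = I × R2 = V1 × R2/(R1 + R2) = 10 × 1600/1691 = 9.462 V

Final answer: 9.462 V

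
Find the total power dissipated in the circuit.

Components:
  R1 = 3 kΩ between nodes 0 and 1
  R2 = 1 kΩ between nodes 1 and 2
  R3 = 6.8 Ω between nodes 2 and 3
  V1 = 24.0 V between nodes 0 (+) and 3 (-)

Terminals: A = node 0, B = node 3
Nodal analysis, taking node 3 as the 0 V reference.
Source V1 fixes V_0 = 24 V.
KCL at each unknown node (sum of currents leaving = 0; resistances in Ω):
  Node 1: (V_1 - 24)/3000 + (V_1 - V_2)/1000 = 0
  Node 2: (V_2 - V_1)/1000 + (V_2 - 0)/6.8 = 0
Collecting terms (coefficients in siemens):
  0.001333·V_1 - 0.001·V_2 = 0.008
  0.1481·V_2 - 0.001·V_1 = 0
Determinant D = (0.001333)(0.1481) - (-0.001)(-0.001) = 0.0001964
V_1 = [(0.008)(0.1481) - (-0.001)(0)]/D = 6.031 V
V_2 = [(0.001333)(0) - (0.008)(-0.001)]/D = 0.04073 V
Power in each resistor, P = (ΔV)²/R:
  P_R1 = (24 - 6.031)²/3000 = 0.1076 W
  P_R2 = (6.031 - 0.04073)²/1000 = 0.03588 W
  P_R3 = (0.04073 - 0)²/6.8 = 0.000244 W
P_total = P_R1 + P_R2 + P_R3 = 0.1438 W

Final answer: 0.1438 W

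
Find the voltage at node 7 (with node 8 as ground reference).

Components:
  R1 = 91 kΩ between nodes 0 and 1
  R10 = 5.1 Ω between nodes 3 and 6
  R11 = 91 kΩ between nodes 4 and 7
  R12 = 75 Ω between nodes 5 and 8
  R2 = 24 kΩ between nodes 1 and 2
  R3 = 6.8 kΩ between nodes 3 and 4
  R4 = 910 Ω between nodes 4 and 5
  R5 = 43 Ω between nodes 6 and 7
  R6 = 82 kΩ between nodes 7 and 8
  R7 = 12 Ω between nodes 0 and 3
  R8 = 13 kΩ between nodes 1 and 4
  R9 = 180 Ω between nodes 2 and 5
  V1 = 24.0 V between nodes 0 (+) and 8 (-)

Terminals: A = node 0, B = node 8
Nodal analysis, taking node 8 as the 0 V reference.
Source V1 fixes V_0 = 24 V.
KCL at each unknown node (sum of currents leaving = 0; resistances in Ω):
  Node 1: (V_1 - 24)/91000 + (V_1 - V_2)/24000 + (V_1 - V_4)/13000 = 0
  Node 2: (V_2 - V_1)/24000 + (V_2 - V_5)/180 = 0
  Node 3: (V_3 - V_4)/6800 + (V_3 - 24)/12 + (V_3 - V_6)/5.1 = 0
  Node 4: (V_4 - V_3)/6800 + (V_4 - V_5)/910 + (V_4 - V_1)/13000 + (V_4 - V_7)/91000 = 0
  Node 5: (V_5 - V_4)/910 + (V_5 - V_2)/180 + (V_5 - 0)/75 = 0
  Node 6: (V_6 - V_7)/43 + (V_6 - V_3)/5.1 = 0
  Node 7: (V_7 - V_6)/43 + (V_7 - 0)/82000 + (V_7 - V_4)/91000 = 0
Collecting terms (coefficients in siemens):
  0.0001296·V_1 - 0.00004167·V_2 - 0.00007692·V_4 = 0.0002637
  0.005597·V_2 - 0.00004167·V_1 - 0.005556·V_5 = 0
  0.2796·V_3 - 0.0001471·V_4 - 0.1961·V_6 = 2
  0.001334·V_4 - 0.00007692·V_1 - 0.0001471·V_3 - 0.001099·V_5 - 0.00001099·V_7 = 0
  0.01999·V_5 - 0.005556·V_2 - 0.001099·V_4 = 0
  0.2193·V_6 - 0.1961·V_3 - 0.02326·V_7 = 0
  0.02328·V_7 - 0.00001099·V_4 - 0.02326·V_6 = 0
Solving these 7 simultaneous equations (Gaussian elimination) gives:
  V_1 = 4.081 V, V_2 = 0.2898 V, V_3 = 23.96 V, V_4 = 3.289 V
  V_5 = 0.2614 V, V_6 = 23.95 V, V_7 = 23.93 V
The requested potential is V_7 = 23.93 V.

Final answer: V_7 = 23.93 V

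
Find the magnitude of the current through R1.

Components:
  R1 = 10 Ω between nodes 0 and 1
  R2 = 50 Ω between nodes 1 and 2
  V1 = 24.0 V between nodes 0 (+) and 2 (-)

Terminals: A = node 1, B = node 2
Nodal analysis, taking node 2 as the 0 V reference.
Source V1 fixes V_0 = 24 V.
KCL at each unknown node (sum of currents leaving = 0; resistances in Ω):
  Node 1: (V_1 - 24)/10 + (V_1 - 0)/50 = 0
Collecting terms: 0.12 × V_1 = 2.4  =>  V_1 = 20 V
I_R1 = (V_0 - V_1)/R1 = (24 - 20)/10 = 0.4 A
|I_R1| = 0.4 A

Final answer: |I_R1| = 0.4 A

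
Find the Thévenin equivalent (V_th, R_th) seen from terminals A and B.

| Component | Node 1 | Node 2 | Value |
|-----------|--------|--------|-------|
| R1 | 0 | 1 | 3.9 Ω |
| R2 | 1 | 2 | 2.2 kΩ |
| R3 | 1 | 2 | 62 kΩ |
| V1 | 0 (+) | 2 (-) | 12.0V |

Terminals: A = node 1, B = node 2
Step 1 — V_th is the open-circuit voltage V_A - V_B (nothing connected across the terminals).
Nodal analysis, taking node 2 as the 0 V reference.
Source V1 fixes V_0 = 12 V.
KCL at each unknown node (sum of currents leaving = 0; resistances in Ω):
  Node 1: (V_1 - 12)/3.9 + (V_1 - 0)/2200 + (V_1 - 0)/62000 = 0
Collecting terms: 0.2569 × V_1 = 3.077  =>  V_1 = 11.98 V
V_th = V_1 - V_2 = 11.98 - 0 = 11.98 V
Step 2 — R_th: zero the source — replace V1 by a short circuit (node 2 merges into node 0) — and find the resistance seen between A (node 1) and B (node 0).
Reduce the network between node 1 (A) and node 0 (B) by series/parallel combination:
  Rp1 = R1 ‖ R2 ‖ R3 (parallel, all between nodes 0 and 1) = 1/(1/3.9 + 1/2200 + 1/62000) = 3.893 Ω
R_th = 3.893 Ω

Final answer: V_th = 11.98 V, R_th = 3.893 Ω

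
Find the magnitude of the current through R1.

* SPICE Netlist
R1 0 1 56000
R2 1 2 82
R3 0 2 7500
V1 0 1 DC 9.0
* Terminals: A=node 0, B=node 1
Nodal analysis, taking node 1 as the 0 V reference.
Source V1 fixes V_0 = 9 V.
KCL at each unknown node (sum of currents leaving = 0; resistances in Ω):
  Node 2: (V_2 - 0)/82 + (V_2 - 9)/7500 = 0
Collecting terms: 0.01233 × V_2 = 0.0012  =>  V_2 = 0.09734 V
I_R1 = (V_0 - V_1)/R1 = (9 - 0)/56000 = 0.0001607 A
|I_R1| = 0.0001607 A

Final answer: |I_R1| = 0.0001607 A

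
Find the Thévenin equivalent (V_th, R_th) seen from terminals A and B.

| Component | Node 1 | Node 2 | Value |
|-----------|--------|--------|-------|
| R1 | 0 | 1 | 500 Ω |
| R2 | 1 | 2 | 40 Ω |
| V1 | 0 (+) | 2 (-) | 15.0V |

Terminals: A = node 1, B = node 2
Step 1 — V_th is the open-circuit voltage V_A - V_B (nothing connected across the terminals).
Nodal analysis, taking node 2 as the 0 V reference.
Source V1 fixes V_0 = 15 V.
KCL at each unknown node (sum of currents leaving = 0; resistances in Ω):
  Node 1: (V_1 - 15)/500 + (V_1 - 0)/40 = 0
Collecting terms: 0.027 × V_1 = 0.03  =>  V_1 = 1.111 V
V_th = V_1 - V_2 = 1.111 - 0 = 1.111 V
Step 2 — R_th: zero the source — replace V1 by a short circuit (node 2 merges into node 0) — and find the resistance seen between A (node 1) and B (node 0).
Reduce the network between node 1 (A) and node 0 (B) by series/parallel combination:
  Rp1 = R1 ‖ R2 (parallel, both between nodes 0 and 1) = 1/(1/500 + 1/40) = 37.04 Ω
R_th = 37.04 Ω

Final answer: V_th = 1.111 V, R_th = 37.04 Ω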